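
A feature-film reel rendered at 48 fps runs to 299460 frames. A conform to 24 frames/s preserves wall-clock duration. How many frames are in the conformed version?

Target frames = source frames × (target rate / source rate) = 299460 × (24)/(48) = 299460 × 1/2 = 149730.

149730 frames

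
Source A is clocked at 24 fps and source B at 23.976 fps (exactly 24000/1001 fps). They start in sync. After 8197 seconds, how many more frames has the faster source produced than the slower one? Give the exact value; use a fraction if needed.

28104/143 frames

A emits 24 × 8197 = 196728 frames; B emits 24000/1001 × 8197 = 28104000/143.
Difference = 28104/143 frames (≈ 196.5315); B is behind A.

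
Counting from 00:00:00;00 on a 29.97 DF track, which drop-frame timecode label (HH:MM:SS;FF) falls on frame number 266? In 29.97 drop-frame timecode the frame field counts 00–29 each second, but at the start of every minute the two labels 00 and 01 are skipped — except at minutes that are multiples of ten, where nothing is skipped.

Each 10-minute DF block holds 10 × 60 × 30 − 9 × 2 = 17982 frames. 266 ÷ 17982 → 0 full blocks, remainder 266.
Within the partial block the first minute is 1800 frames and each further minute 1798, so 0 further minute boundaries passed. Total skipped labels = 18 × 0 + 2 × 0 = 0.
Non-drop label index = 266 + 0 = 266; at 30 labels/s that is 00:00:08:26, i.e. DF 00:00:08;26.

00:00:08;26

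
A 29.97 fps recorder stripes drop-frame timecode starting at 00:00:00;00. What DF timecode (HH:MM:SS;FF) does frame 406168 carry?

03:45:52;14

Each 10-minute DF block holds 10 × 60 × 30 − 9 × 2 = 17982 frames. 406168 ÷ 17982 → 22 full blocks, remainder 10564.
Within the partial block the first minute is 1800 frames and each further minute 1798, so 5 further minute boundaries passed. Total skipped labels = 18 × 22 + 2 × 5 = 406.
Non-drop label index = 406168 + 406 = 406574; at 30 labels/s that is 03:45:52:14, i.e. DF 03:45:52;14.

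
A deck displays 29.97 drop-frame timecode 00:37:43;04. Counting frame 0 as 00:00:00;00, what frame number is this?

67826

As if non-drop at 30 labels/s: (0 × 3600 + 37 × 60 + 43) × 30 + 4 = 67894.
Minute boundaries passed: 37; those not divisible by 10: 37 − 3 = 34; dropped labels = 2 × 34 = 68.
Actual frame index = 67894 − 68 = 67826.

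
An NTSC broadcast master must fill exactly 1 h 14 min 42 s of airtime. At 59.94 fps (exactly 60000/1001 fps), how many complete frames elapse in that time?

268651 frames

1 h 14 min 42 s = 4482 s.
Frames = 4482 × 60000/1001 = 268920000/1001 ≈ 268651.3487.
Complete frames: 268651.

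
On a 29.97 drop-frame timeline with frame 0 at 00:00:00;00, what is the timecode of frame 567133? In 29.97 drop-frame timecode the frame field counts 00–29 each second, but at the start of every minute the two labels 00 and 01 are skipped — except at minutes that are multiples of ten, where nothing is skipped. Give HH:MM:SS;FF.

Each 10-minute DF block holds 10 × 60 × 30 − 9 × 2 = 17982 frames. 567133 ÷ 17982 → 31 full blocks, remainder 9691.
Within the partial block the first minute is 1800 frames and each further minute 1798, so 5 further minute boundaries passed. Total skipped labels = 18 × 31 + 2 × 5 = 568.
Non-drop label index = 567133 + 568 = 567701; at 30 labels/s that is 05:15:23:11, i.e. DF 05:15:23;11.

05:15:23;11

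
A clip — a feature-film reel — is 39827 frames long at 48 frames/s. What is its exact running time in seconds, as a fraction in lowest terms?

Running time = 39827 ÷ (48) = 39827 × 1/48 = 39827/48 s.

39827/48 seconds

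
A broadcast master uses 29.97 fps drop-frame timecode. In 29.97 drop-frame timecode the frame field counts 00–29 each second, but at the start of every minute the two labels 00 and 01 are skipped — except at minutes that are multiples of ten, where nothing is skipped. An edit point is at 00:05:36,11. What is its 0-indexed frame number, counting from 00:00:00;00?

Complete 10-minute blocks: 0, each 17982 frames → 0.
Remaining 5 whole minutes in the current block: 1800 + 4 × 1798 = 8992 frames.
Within the current minute: 36 × 30 + 11 − 2 = 1089 (labels ;00/;01 skipped at this minute). Total = 0 + 8992 + 1089 = 10081.

10081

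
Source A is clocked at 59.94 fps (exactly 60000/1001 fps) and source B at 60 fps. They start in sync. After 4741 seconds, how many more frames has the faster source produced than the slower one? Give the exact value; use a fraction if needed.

25860/91 frames

A emits 60000/1001 × 4741 = 25860000/91 frames; B emits 60 × 4741 = 284460.
Difference = 25860/91 frames (≈ 284.1758); B is ahead of A.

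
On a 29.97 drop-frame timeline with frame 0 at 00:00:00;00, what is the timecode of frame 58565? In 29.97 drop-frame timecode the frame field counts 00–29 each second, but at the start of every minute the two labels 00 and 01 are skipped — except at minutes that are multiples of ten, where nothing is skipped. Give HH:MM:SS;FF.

Ten DF minutes hold 17982 frames, so frame 58565 lies in block 3 (frames 53946–71927) with 4619 frames into that block.
The block's first minute is 1800 frames and the rest 1798 each; 4619 frames reaches minute 2, so 3 × 18 + 2 × 2 = 58 labels have been skipped so far.
Adding those back, label number 58565 + 58 = 58623 at 30 labels/s is 1954 s + 3 f = 0 h 32 min 34 s frame 3, i.e. 00:32:34;03.

00:32:34;03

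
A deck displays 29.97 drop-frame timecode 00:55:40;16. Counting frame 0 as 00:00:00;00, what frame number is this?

As if non-drop at 30 labels/s: (0 × 3600 + 55 × 60 + 40) × 30 + 16 = 100216.
Minute boundaries passed: 55; those not divisible by 10: 55 − 5 = 50; dropped labels = 2 × 50 = 100.
Actual frame index = 100216 − 100 = 100116.

100116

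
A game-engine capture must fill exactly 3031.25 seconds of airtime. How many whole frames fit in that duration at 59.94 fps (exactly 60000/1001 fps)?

Frames = 3031.25 × 60000/1001 = 181875000/1001 ≈ 181693.3067.
Complete frames: 181693.

181693 frames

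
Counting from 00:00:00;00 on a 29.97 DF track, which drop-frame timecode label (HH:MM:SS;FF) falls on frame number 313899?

02:54:33;23

Ten DF minutes hold 17982 frames, so frame 313899 lies in block 17 (frames 305694–323675) with 8205 frames into that block.
The block's first minute is 1800 frames and the rest 1798 each; 8205 frames reaches minute 4, so 17 × 18 + 4 × 2 = 314 labels have been skipped so far.
Adding those back, label number 313899 + 314 = 314213 at 30 labels/s is 10473 s + 23 f = 2 h 54 min 33 s frame 23, i.e. 02:54:33;23.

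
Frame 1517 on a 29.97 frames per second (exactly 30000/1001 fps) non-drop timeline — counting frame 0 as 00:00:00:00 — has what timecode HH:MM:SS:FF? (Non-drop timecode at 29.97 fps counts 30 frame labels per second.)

00:00:50:17

1517 ÷ 30 = 50 full seconds, remainder 17 frames.
50 s = 0 h 0 min 50 s.
Timecode: 00:00:50:17.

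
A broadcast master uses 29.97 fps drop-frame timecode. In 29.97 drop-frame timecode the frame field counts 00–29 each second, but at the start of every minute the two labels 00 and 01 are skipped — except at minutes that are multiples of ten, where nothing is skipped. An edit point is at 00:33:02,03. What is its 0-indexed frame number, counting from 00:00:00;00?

59403

As if non-drop at 30 labels/s: (0 × 3600 + 33 × 60 + 2) × 30 + 3 = 59463.
Minute boundaries passed: 33; those not divisible by 10: 33 − 3 = 30; dropped labels = 2 × 30 = 60.
Actual frame index = 59463 − 60 = 59403.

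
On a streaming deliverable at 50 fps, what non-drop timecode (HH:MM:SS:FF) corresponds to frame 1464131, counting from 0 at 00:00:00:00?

1464131 ÷ 50 = 29282 full seconds, remainder 31 frames.
29282 s = 8 h 8 min 2 s.
Timecode: 08:08:02:31.

08:08:02:31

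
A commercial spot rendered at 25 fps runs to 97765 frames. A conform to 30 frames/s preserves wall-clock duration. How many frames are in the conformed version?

Target frames = source frames × (target rate / source rate) = 97765 × (30)/(25) = 97765 × 6/5 = 117318.

117318 frames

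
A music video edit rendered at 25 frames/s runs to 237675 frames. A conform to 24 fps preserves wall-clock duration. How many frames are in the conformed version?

Target frames = source frames × (target rate / source rate) = 237675 × (24)/(25) = 237675 × 24/25 = 228168.

228168 frames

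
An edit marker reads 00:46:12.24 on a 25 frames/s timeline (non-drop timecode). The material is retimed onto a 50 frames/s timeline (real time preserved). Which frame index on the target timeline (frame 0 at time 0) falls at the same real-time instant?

frame 138648

Source frame index: (0×3600 + 46×60 + 12) × 25 + 24 = 69324.
Real time: 69324 / (25) = 69324/25 s.
Target frame: (69324/25) × (50) = 138648.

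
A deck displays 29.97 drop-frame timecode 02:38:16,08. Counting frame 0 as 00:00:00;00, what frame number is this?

Complete 10-minute blocks: 15, each 17982 frames → 269730.
Remaining 8 whole minutes in the current block: 1800 + 7 × 1798 = 14386 frames.
Within the current minute: 16 × 30 + 8 − 2 = 486 (labels ;00/;01 skipped at this minute). Total = 269730 + 14386 + 486 = 284602.

284602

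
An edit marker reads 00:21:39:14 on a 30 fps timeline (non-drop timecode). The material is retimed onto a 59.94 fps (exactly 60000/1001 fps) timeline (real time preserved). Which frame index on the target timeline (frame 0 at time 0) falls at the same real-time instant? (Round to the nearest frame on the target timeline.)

Source frame index: (0×3600 + 21×60 + 39) × 30 + 14 = 38984.
Real time: 38984 / (30) = 19492/15 s.
Target frame: (19492/15) × (60000/1001) = 7088000/91 ≈ 77890.110 → 77890.

frame 77890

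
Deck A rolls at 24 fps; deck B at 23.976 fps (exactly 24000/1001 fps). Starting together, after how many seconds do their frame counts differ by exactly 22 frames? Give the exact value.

11011/12 seconds

The gap grows by |24000/1001 − 24| = 24/1001 frames per second.
Time for a 22-frame gap: 22 ÷ (24/1001) = 11011/12 s.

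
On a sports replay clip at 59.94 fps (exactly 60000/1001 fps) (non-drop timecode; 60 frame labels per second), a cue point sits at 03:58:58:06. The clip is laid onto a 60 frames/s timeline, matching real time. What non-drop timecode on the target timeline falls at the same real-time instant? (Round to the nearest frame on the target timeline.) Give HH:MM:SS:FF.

Source frame index: (3×3600 + 58×60 + 58) × 60 + 6 = 860286.
Real time: 860286 / (60000/1001) = 143524381/10000 s.
Target frame: (143524381/10000) × (60) = 430573143/500 ≈ 861146.286 → 861146.
At 60 labels/s: frame 861146 → 03:59:12:26.

03:59:12:26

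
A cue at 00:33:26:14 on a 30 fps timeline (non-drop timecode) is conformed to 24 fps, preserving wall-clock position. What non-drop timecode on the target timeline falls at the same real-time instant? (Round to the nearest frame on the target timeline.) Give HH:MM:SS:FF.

00:33:26:11

Source frame index: (0×3600 + 33×60 + 26) × 30 + 14 = 60194.
Real time: 60194 / (30) = 30097/15 s.
Target frame: (30097/15) × (24) = 240776/5 ≈ 48155.200 → 48155.
At 24 labels/s: frame 48155 → 00:33:26:11.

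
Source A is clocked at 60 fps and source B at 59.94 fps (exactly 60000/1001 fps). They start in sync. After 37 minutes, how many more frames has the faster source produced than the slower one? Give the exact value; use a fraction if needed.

133200/1001 frames

37 min = 2220 s.
A emits 60 × 2220 = 133200 frames; B emits 60000/1001 × 2220 = 133200000/1001.
Difference = 133200/1001 frames (≈ 133.0669); B is behind A.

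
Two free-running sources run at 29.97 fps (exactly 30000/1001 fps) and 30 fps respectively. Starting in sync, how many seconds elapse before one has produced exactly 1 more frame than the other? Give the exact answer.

1001/30 seconds

The gap grows by |30 − 30000/1001| = 30/1001 frames per second.
Time for a 1-frame gap: 1 ÷ (30/1001) = 1001/30 s.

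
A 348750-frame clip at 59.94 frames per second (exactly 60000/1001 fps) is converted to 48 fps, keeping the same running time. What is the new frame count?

Target frames = source frames × (target rate / source rate) = 348750 × (48)/(60000/1001) = 348750 × 1001/1250 = 279279.

279279 frames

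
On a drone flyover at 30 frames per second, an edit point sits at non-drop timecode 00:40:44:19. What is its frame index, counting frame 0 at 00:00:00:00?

Total seconds to the label: (0 × 3600 + 40 × 60 + 44) = 2444.
Frame index = 2444 × 30 + 19 = 73339.

73339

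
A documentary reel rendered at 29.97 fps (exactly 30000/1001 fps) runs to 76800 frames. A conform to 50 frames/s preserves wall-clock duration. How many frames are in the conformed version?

Target frames = source frames × (target rate / source rate) = 76800 × (50)/(30000/1001) = 76800 × 1001/600 = 128128.

128128 frames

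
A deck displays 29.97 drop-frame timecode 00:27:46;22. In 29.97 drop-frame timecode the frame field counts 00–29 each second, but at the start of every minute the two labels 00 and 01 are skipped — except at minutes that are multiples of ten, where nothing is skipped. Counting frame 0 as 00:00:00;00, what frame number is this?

49952

Complete 10-minute blocks: 2, each 17982 frames → 35964.
Remaining 7 whole minutes in the current block: 1800 + 6 × 1798 = 12588 frames.
Within the current minute: 46 × 30 + 22 − 2 = 1400 (labels ;00/;01 skipped at this minute). Total = 35964 + 12588 + 1400 = 49952.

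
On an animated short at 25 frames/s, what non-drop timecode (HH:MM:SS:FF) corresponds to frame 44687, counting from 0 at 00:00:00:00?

00:29:47:12

44687 ÷ 25 = 1787 full seconds, remainder 12 frames.
1787 s = 0 h 29 min 47 s.
Timecode: 00:29:47:12.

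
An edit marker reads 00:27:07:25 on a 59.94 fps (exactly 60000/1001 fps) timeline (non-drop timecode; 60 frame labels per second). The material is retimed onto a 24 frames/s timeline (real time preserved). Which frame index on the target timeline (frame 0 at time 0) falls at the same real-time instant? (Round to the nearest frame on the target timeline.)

Source frame index: (0×3600 + 27×60 + 7) × 60 + 25 = 97645.
Real time: 97645 / (60000/1001) = 19548529/12000 s.
Target frame: (19548529/12000) × (24) = 19548529/500 ≈ 39097.058 → 39097.

frame 39097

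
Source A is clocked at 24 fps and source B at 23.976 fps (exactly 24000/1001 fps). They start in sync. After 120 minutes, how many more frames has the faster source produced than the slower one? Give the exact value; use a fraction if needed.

172800/1001 frames

120 min = 7200 s.
A emits 24 × 7200 = 172800 frames; B emits 24000/1001 × 7200 = 172800000/1001.
Difference = 172800/1001 frames (≈ 172.6274); B is behind A.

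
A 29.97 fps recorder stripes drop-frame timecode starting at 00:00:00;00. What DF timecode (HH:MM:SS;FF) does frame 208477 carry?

01:55:56;05

Each 10-minute DF block holds 10 × 60 × 30 − 9 × 2 = 17982 frames. 208477 ÷ 17982 → 11 full blocks, remainder 10675.
Within the partial block the first minute is 1800 frames and each further minute 1798, so 5 further minute boundaries passed. Total skipped labels = 18 × 11 + 2 × 5 = 208.
Non-drop label index = 208477 + 208 = 208685; at 30 labels/s that is 01:55:56:05, i.e. DF 01:55:56;05.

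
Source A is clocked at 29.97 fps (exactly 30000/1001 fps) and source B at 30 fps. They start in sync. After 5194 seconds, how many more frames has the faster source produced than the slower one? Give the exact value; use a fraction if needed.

22260/143 frames

A emits 30000/1001 × 5194 = 22260000/143 frames; B emits 30 × 5194 = 155820.
Difference = 22260/143 frames (≈ 155.6643); B is ahead of A.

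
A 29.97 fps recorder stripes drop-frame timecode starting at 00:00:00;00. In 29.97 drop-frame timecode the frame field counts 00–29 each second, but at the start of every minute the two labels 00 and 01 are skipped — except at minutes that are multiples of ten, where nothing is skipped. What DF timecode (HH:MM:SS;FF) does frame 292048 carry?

Each 10-minute DF block holds 10 × 60 × 30 − 9 × 2 = 17982 frames. 292048 ÷ 17982 → 16 full blocks, remainder 4336.
Within the partial block the first minute is 1800 frames and each further minute 1798, so 2 further minute boundaries passed. Total skipped labels = 18 × 16 + 2 × 2 = 292.
Non-drop label index = 292048 + 292 = 292340; at 30 labels/s that is 02:42:24:20, i.e. DF 02:42:24;20.

02:42:24;20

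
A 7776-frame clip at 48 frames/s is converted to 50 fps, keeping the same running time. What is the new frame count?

Target frames = source frames × (target rate / source rate) = 7776 × (50)/(48) = 7776 × 25/24 = 8100.

8100 frames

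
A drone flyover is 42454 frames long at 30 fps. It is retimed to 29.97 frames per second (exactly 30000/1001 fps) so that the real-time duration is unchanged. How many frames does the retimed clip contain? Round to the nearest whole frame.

42412 frames

Frames at target rate = 42454 × (30000/1001) / (30) = 42454000/1001 ≈ 42411.588.
Nearest whole frame: 42412.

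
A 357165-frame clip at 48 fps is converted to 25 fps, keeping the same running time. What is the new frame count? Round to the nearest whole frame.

Frames at target rate = 357165 × (25) / (48) = 2976375/16 ≈ 186023.438.
Nearest whole frame: 186023.

186023 frames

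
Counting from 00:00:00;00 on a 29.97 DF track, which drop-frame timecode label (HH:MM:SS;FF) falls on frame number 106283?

00:59:06;11

Ten DF minutes hold 17982 frames, so frame 106283 lies in block 5 (frames 89910–107891) with 16373 frames into that block.
The block's first minute is 1800 frames and the rest 1798 each; 16373 frames reaches minute 9, so 5 × 18 + 9 × 2 = 108 labels have been skipped so far.
Adding those back, label number 106283 + 108 = 106391 at 30 labels/s is 3546 s + 11 f = 0 h 59 min 6 s frame 11, i.e. 00:59:06;11.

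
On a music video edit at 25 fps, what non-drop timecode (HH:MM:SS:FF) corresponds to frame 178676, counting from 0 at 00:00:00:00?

178676 ÷ 25 = 7147 full seconds, remainder 1 frame.
7147 s = 1 h 59 min 7 s.
Timecode: 01:59:07:01.

01:59:07:01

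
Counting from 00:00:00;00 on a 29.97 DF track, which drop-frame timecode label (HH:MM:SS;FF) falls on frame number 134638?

Ten DF minutes hold 17982 frames, so frame 134638 lies in block 7 (frames 125874–143855) with 8764 frames into that block.
The block's first minute is 1800 frames and the rest 1798 each; 8764 frames reaches minute 4, so 7 × 18 + 4 × 2 = 134 labels have been skipped so far.
Adding those back, label number 134638 + 134 = 134772 at 30 labels/s is 4492 s + 12 f = 1 h 14 min 52 s frame 12, i.e. 01:14:52;12.

01:14:52;12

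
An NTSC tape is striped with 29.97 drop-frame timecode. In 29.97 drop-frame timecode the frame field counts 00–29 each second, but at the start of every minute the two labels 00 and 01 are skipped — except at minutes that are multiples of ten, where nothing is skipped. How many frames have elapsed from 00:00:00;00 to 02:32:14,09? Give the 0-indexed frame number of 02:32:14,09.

As if non-drop at 30 labels/s: (2 × 3600 + 32 × 60 + 14) × 30 + 9 = 274029.
Minute boundaries passed: 152; those not divisible by 10: 152 − 15 = 137; dropped labels = 2 × 137 = 274.
Actual frame index = 274029 − 274 = 273755.

273755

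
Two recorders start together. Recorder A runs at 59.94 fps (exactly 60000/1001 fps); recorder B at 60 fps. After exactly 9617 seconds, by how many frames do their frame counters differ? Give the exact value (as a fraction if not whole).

577020/1001 frames

A emits 60000/1001 × 9617 = 577020000/1001 frames; B emits 60 × 9617 = 577020.
Difference = 577020/1001 frames (≈ 576.4436); B is ahead of A.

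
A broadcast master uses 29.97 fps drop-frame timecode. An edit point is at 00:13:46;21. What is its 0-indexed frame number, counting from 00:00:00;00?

As if non-drop at 30 labels/s: (0 × 3600 + 13 × 60 + 46) × 30 + 21 = 24801.
Minute boundaries passed: 13; those not divisible by 10: 13 − 1 = 12; dropped labels = 2 × 12 = 24.
Actual frame index = 24801 − 24 = 24777.

24777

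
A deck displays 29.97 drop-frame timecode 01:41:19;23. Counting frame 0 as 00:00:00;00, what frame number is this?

182211

As if non-drop at 30 labels/s: (1 × 3600 + 41 × 60 + 19) × 30 + 23 = 182393.
Minute boundaries passed: 101; those not divisible by 10: 101 − 10 = 91; dropped labels = 2 × 91 = 182.
Actual frame index = 182393 − 182 = 182211.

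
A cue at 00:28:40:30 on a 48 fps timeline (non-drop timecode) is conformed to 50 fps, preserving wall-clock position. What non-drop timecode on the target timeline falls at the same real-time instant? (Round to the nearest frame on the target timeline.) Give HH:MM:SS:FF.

Source frame index: (0×3600 + 28×60 + 40) × 48 + 30 = 82590.
Real time: 82590 / (48) = 13765/8 s.
Target frame: (13765/8) × (50) = 344125/4 ≈ 86031.250 → 86031.
At 50 labels/s: frame 86031 → 00:28:40:31.

00:28:40:31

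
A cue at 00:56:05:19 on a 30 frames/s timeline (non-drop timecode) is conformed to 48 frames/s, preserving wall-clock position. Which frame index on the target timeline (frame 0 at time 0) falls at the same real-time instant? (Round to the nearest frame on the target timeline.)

Source frame index: (0×3600 + 56×60 + 5) × 30 + 19 = 100969.
Real time: 100969 / (30) = 100969/30 s.
Target frame: (100969/30) × (48) = 807752/5 ≈ 161550.400 → 161550.

frame 161550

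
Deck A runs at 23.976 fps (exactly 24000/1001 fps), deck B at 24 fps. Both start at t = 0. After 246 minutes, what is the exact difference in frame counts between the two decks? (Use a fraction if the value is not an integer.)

354240/1001 frames

246 min = 14760 s.
A emits 24000/1001 × 14760 = 354240000/1001 frames; B emits 24 × 14760 = 354240.
Difference = 354240/1001 frames (≈ 353.8861); B is ahead of A.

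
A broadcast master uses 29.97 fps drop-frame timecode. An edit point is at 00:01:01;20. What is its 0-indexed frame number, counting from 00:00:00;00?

Complete 10-minute blocks: 0, each 17982 frames → 0.
Remaining 1 whole minute in the current block: 1800 + 0 × 1798 = 1800 frames.
Within the current minute: 1 × 30 + 20 − 2 = 48 (labels ;00/;01 skipped at this minute). Total = 0 + 1800 + 48 = 1848.

1848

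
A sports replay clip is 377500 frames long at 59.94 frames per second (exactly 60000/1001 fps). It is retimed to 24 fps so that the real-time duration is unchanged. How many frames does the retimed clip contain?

Target frames = source frames × (target rate / source rate) = 377500 × (24)/(60000/1001) = 377500 × 1001/2500 = 151151.

151151 frames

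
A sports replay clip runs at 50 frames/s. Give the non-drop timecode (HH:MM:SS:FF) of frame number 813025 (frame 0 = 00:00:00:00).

813025 ÷ 50 = 16260 full seconds, remainder 25 frames.
16260 s = 4 h 31 min 0 s.
Timecode: 04:31:00:25.

04:31:00:25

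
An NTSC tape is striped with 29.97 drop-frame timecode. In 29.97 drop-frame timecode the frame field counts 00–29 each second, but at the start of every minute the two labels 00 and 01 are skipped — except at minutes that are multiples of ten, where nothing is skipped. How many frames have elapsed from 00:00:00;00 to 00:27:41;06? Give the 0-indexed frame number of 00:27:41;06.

As if non-drop at 30 labels/s: (0 × 3600 + 27 × 60 + 41) × 30 + 6 = 49836.
Minute boundaries passed: 27; those not divisible by 10: 27 − 2 = 25; dropped labels = 2 × 25 = 50.
Actual frame index = 49836 − 50 = 49786.

49786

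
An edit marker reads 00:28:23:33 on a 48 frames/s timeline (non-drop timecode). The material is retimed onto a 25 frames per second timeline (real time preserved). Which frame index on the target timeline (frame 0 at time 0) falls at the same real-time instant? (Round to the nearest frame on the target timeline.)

Source frame index: (0×3600 + 28×60 + 23) × 48 + 33 = 81777.
Real time: 81777 / (48) = 27259/16 s.
Target frame: (27259/16) × (25) = 681475/16 ≈ 42592.188 → 42592.

frame 42592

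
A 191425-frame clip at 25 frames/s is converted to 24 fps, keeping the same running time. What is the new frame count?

183768 frames

Target frames = source frames × (target rate / source rate) = 191425 × (24)/(25) = 191425 × 24/25 = 183768.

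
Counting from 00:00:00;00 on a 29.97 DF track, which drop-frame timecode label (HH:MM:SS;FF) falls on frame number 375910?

03:29:02;28

Each 10-minute DF block holds 10 × 60 × 30 − 9 × 2 = 17982 frames. 375910 ÷ 17982 → 20 full blocks, remainder 16270.
Within the partial block the first minute is 1800 frames and each further minute 1798, so 9 further minute boundaries passed. Total skipped labels = 18 × 20 + 2 × 9 = 378.
Non-drop label index = 375910 + 378 = 376288; at 30 labels/s that is 03:29:02:28, i.e. DF 03:29:02;28.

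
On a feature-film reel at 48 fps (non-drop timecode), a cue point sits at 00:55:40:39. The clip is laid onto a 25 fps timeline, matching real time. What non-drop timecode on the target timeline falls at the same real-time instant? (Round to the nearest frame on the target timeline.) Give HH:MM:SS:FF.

00:55:40:20

Source frame index: (0×3600 + 55×60 + 40) × 48 + 39 = 160359.
Real time: 160359 / (48) = 53453/16 s.
Target frame: (53453/16) × (25) = 1336325/16 ≈ 83520.312 → 83520.
At 25 labels/s: frame 83520 → 00:55:40:20.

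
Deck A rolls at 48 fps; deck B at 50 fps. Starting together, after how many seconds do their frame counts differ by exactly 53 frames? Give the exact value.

26.5 seconds

The gap grows by |50 − 48| = 2 frames per second.
Time for a 53-frame gap: 53 ÷ (2) = 26.5 s.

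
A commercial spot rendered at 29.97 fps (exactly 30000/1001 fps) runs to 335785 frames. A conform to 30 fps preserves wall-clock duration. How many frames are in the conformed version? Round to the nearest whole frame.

336121 frames

Frames at target rate = 335785 × (30) / (30000/1001) = 67224157/200 ≈ 336120.785.
Nearest whole frame: 336121.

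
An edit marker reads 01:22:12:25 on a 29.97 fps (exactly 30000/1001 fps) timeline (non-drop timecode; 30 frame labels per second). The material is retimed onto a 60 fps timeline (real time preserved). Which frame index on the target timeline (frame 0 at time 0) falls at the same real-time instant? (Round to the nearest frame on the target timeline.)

frame 296266

Source frame index: (1×3600 + 22×60 + 12) × 30 + 25 = 147985.
Real time: 147985 / (30000/1001) = 29626597/6000 s.
Target frame: (29626597/6000) × (60) = 29626597/100 ≈ 296265.970 → 296266.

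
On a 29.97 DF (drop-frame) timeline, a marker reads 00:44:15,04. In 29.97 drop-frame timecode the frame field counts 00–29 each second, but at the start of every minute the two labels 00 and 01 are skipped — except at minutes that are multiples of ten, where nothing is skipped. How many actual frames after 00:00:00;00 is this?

79574

As if non-drop at 30 labels/s: (0 × 3600 + 44 × 60 + 15) × 30 + 4 = 79654.
Minute boundaries passed: 44; those not divisible by 10: 44 − 4 = 40; dropped labels = 2 × 40 = 80.
Actual frame index = 79654 − 80 = 79574.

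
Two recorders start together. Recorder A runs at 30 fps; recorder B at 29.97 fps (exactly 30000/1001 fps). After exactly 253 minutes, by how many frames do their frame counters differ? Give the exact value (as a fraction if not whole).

41400/91 frames

253 min = 15180 s.
A emits 30 × 15180 = 455400 frames; B emits 30000/1001 × 15180 = 41400000/91.
Difference = 41400/91 frames (≈ 454.9451); B is behind A.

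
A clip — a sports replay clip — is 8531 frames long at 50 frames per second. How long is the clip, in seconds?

170.62 seconds

Running time = 8531 / (50) = 170.62 s.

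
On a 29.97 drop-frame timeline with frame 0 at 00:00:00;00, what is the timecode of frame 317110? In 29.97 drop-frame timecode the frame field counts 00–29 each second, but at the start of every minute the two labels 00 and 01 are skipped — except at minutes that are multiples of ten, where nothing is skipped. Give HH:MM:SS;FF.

02:56:20;28

Each 10-minute DF block holds 10 × 60 × 30 − 9 × 2 = 17982 frames. 317110 ÷ 17982 → 17 full blocks, remainder 11416.
Within the partial block the first minute is 1800 frames and each further minute 1798, so 6 further minute boundaries passed. Total skipped labels = 18 × 17 + 2 × 6 = 318.
Non-drop label index = 317110 + 318 = 317428; at 30 labels/s that is 02:56:20:28, i.e. DF 02:56:20;28.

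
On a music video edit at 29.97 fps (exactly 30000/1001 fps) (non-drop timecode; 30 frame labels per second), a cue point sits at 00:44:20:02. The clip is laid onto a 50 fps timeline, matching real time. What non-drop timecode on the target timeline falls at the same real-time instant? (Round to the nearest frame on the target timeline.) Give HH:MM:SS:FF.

00:44:22:36

Source frame index: (0×3600 + 44×60 + 20) × 30 + 2 = 79802.
Real time: 79802 / (30000/1001) = 39940901/15000 s.
Target frame: (39940901/15000) × (50) = 39940901/300 ≈ 133136.337 → 133136.
At 50 labels/s: frame 133136 → 00:44:22:36.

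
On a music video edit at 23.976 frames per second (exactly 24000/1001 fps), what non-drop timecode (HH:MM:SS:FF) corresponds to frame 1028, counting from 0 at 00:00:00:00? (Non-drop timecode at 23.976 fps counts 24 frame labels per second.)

1028 ÷ 24 = 42 full seconds, remainder 20 frames.
42 s = 0 h 0 min 42 s.
Timecode: 00:00:42:20.

00:00:42:20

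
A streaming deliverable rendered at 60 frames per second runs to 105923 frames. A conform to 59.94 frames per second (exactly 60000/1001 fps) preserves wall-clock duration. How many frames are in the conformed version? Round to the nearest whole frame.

Frames at target rate = 105923 × (60000/1001) / (60) = 105923000/1001 ≈ 105817.183.
Nearest whole frame: 105817.

105817 frames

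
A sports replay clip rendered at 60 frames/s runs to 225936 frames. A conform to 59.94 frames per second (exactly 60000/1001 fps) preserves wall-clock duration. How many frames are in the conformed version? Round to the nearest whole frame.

Frames at target rate = 225936 × (60000/1001) / (60) = 225936000/1001 ≈ 225710.290.
Nearest whole frame: 225710.

225710 frames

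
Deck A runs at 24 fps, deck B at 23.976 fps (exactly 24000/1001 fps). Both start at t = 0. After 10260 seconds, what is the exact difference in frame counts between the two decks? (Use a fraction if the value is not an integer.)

A emits 24 × 10260 = 246240 frames; B emits 24000/1001 × 10260 = 246240000/1001.
Difference = 246240/1001 frames (≈ 245.9940); B is behind A.

246240/1001 frames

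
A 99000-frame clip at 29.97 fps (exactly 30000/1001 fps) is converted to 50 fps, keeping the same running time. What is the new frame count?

Target frames = source frames × (target rate / source rate) = 99000 × (50)/(30000/1001) = 99000 × 1001/600 = 165165.

165165 frames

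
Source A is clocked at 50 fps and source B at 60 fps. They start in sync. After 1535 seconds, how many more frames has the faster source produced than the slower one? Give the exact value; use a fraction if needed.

A emits 50 × 1535 = 76750 frames; B emits 60 × 1535 = 92100.
Difference = 15350 frames; B is ahead of A.

15350 frames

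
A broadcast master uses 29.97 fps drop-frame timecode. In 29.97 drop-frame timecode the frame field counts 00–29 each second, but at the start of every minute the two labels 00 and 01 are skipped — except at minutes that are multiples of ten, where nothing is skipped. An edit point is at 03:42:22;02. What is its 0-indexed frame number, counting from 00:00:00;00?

As if non-drop at 30 labels/s: (3 × 3600 + 42 × 60 + 22) × 30 + 2 = 400262.
Minute boundaries passed: 222; those not divisible by 10: 222 − 22 = 200; dropped labels = 2 × 200 = 400.
Actual frame index = 400262 − 400 = 399862.

399862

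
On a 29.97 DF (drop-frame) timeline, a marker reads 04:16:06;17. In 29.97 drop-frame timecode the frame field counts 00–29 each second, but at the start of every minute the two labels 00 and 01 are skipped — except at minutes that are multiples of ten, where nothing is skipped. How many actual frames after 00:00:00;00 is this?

As if non-drop at 30 labels/s: (4 × 3600 + 16 × 60 + 6) × 30 + 17 = 460997.
Minute boundaries passed: 256; those not divisible by 10: 256 − 25 = 231; dropped labels = 2 × 231 = 462.
Actual frame index = 460997 − 462 = 460535.

460535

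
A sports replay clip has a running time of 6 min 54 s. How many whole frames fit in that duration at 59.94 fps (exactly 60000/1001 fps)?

24815 frames

6 min 54 s = 414 s.
Frames = 414 × 60000/1001 = 24840000/1001 ≈ 24815.1848.
Complete frames: 24815.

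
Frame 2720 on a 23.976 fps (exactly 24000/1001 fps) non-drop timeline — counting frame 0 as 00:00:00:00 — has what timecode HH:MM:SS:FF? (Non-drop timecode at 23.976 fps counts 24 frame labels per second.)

2720 ÷ 24 = 113 full seconds, remainder 8 frames.
113 s = 0 h 1 min 53 s.
Timecode: 00:01:53:08.

00:01:53:08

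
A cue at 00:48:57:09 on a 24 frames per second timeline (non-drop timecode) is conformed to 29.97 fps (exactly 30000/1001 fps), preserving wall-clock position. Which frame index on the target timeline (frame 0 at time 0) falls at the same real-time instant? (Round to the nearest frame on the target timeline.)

Source frame index: (0×3600 + 48×60 + 57) × 24 + 9 = 70497.
Real time: 70497 / (24) = 23499/8 s.
Target frame: (23499/8) × (30000/1001) = 12588750/143 ≈ 88033.217 → 88033.

frame 88033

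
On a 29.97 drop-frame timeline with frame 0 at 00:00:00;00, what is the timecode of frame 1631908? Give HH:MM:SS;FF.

Each 10-minute DF block holds 10 × 60 × 30 − 9 × 2 = 17982 frames. 1631908 ÷ 17982 → 90 full blocks, remainder 13528.
Within the partial block the first minute is 1800 frames and each further minute 1798, so 7 further minute boundaries passed. Total skipped labels = 18 × 90 + 2 × 7 = 1634.
Non-drop label index = 1631908 + 1634 = 1633542; at 30 labels/s that is 15:07:31:12, i.e. DF 15:07:31;12.

15:07:31;12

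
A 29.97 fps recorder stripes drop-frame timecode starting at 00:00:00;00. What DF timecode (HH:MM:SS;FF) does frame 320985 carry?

02:58:30;07

Each 10-minute DF block holds 10 × 60 × 30 − 9 × 2 = 17982 frames. 320985 ÷ 17982 → 17 full blocks, remainder 15291.
Within the partial block the first minute is 1800 frames and each further minute 1798, so 8 further minute boundaries passed. Total skipped labels = 18 × 17 + 2 × 8 = 322.
Non-drop label index = 320985 + 322 = 321307; at 30 labels/s that is 02:58:30:07, i.e. DF 02:58:30;07.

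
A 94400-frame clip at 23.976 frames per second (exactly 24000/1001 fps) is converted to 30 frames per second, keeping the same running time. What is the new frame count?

118118 frames

Target frames = source frames × (target rate / source rate) = 94400 × (30)/(24000/1001) = 94400 × 1001/800 = 118118.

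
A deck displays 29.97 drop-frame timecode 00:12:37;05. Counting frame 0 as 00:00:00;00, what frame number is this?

Complete 10-minute blocks: 1, each 17982 frames → 17982.
Remaining 2 whole minutes in the current block: 1800 + 1 × 1798 = 3598 frames.
Within the current minute: 37 × 30 + 5 − 2 = 1113 (labels ;00/;01 skipped at this minute). Total = 17982 + 3598 + 1113 = 22693.

22693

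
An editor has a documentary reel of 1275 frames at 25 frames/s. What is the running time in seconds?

Running time = 1275 / (25) = 51 s.

51 seconds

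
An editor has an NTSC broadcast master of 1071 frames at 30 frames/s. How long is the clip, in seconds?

Running time = 1071 / (30) = 35.7 s.

35.7 seconds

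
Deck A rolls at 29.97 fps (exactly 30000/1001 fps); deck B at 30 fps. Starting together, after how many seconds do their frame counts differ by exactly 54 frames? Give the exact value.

The gap grows by |30 − 30000/1001| = 30/1001 frames per second.
Time for a 54-frame gap: 54 ÷ (30/1001) = 1801.8 s.

1801.8 seconds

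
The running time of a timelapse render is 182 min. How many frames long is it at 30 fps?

327600 frames

182 min = 10920 s.
Frames = 10920 × 30 = 327600.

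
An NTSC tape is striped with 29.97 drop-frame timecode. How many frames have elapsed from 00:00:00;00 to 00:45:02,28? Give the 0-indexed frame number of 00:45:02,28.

81006

Complete 10-minute blocks: 4, each 17982 frames → 71928.
Remaining 5 whole minutes in the current block: 1800 + 4 × 1798 = 8992 frames.
Within the current minute: 2 × 30 + 28 − 2 = 86 (labels ;00/;01 skipped at this minute). Total = 71928 + 8992 + 86 = 81006.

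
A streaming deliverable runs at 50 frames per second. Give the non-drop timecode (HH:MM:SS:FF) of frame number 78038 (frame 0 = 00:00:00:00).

78038 ÷ 50 = 1560 full seconds, remainder 38 frames.
1560 s = 0 h 26 min 0 s.
Timecode: 00:26:00:38.

00:26:00:38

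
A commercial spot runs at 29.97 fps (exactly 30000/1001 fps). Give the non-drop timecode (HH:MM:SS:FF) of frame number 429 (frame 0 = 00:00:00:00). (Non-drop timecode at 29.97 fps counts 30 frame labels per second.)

00:00:14:09

429 ÷ 30 = 14 full seconds, remainder 9 frames.
14 s = 0 h 0 min 14 s.
Timecode: 00:00:14:09.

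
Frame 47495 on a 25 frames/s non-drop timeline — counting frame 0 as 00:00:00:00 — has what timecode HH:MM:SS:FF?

47495 ÷ 25 = 1899 full seconds, remainder 20 frames.
1899 s = 0 h 31 min 39 s.
Timecode: 00:31:39:20.

00:31:39:20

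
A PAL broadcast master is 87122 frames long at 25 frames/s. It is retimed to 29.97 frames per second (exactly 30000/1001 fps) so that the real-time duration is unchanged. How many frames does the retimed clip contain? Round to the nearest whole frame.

Frames at target rate = 87122 × (30000/1001) / (25) = 14935200/143 ≈ 104441.958.
Nearest whole frame: 104442.

104442 frames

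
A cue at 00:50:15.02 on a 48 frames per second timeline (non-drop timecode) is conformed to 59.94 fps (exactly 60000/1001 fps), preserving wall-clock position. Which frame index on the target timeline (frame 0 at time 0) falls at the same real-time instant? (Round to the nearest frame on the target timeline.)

frame 180722

Source frame index: (0×3600 + 50×60 + 15) × 48 + 2 = 144722.
Real time: 144722 / (48) = 72361/24 s.
Target frame: (72361/24) × (60000/1001) = 180902500/1001 ≈ 180721.778 → 180722.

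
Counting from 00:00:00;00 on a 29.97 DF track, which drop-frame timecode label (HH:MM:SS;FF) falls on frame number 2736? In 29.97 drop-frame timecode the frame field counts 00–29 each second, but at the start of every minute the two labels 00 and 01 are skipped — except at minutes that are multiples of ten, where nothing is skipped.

Ten DF minutes hold 17982 frames, so frame 2736 lies in block 0 (frames 0–17981) with 2736 frames into that block.
The block's first minute is 1800 frames and the rest 1798 each; 2736 frames reaches minute 1, so 0 × 18 + 1 × 2 = 2 labels have been skipped so far.
Adding those back, label number 2736 + 2 = 2738 at 30 labels/s is 91 s + 8 f = 0 h 1 min 31 s frame 8, i.e. 00:01:31;08.

00:01:31;08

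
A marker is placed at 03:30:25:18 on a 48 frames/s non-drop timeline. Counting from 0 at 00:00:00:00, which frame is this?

606018

Total seconds to the label: (3 × 3600 + 30 × 60 + 25) = 12625.
Frame index = 12625 × 48 + 18 = 606018.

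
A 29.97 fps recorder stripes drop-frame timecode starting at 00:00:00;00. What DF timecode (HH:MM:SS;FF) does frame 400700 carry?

Each 10-minute DF block holds 10 × 60 × 30 − 9 × 2 = 17982 frames. 400700 ÷ 17982 → 22 full blocks, remainder 5096.
Within the partial block the first minute is 1800 frames and each further minute 1798, so 2 further minute boundaries passed. Total skipped labels = 18 × 22 + 2 × 2 = 400.
Non-drop label index = 400700 + 400 = 401100; at 30 labels/s that is 03:42:50:00, i.e. DF 03:42:50;00.

03:42:50;00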